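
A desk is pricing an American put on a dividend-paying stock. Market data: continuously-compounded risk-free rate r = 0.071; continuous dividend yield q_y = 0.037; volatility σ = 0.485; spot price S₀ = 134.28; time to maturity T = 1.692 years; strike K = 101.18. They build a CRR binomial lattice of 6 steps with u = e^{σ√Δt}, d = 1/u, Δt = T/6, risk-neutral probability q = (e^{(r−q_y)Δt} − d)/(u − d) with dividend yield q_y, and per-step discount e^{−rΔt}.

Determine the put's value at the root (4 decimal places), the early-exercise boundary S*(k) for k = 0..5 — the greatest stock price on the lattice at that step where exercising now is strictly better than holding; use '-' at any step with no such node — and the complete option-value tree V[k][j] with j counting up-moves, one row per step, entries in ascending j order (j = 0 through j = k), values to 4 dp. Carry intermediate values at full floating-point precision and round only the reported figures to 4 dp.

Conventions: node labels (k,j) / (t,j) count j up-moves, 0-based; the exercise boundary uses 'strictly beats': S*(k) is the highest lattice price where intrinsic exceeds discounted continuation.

params: Δt=0.28200 u=1.29376 d=0.77294 q=0.45446 e^(-rΔt)=0.98018
t_6 payoffs: 72.5456 53.2512 20.9561 0.0000 0.0000 0.0000 0.0000
t_5: node(5,0) S=37.0461 payoff=64.1339 vs cont=62.5127 → 64.1339 [stop]  node(5,1) S=62.0083 payoff=39.1717 vs cont=37.8096 → 39.1717 [stop]  node(5,2) S=103.7905 payoff=0.0000 vs cont=11.2057 → 11.2057 [wait]  node(5,3) S=173.7261 payoff=0.0000 vs cont=0.0000 → 0.0000 [wait]  node(5,4) S=290.7854 payoff=0.0000 vs cont=0.0000 → 0.0000 [wait]  node(5,5) S=486.7211 payoff=0.0000 vs cont=0.0000 → 0.0000 [wait]  ⇒ S*(5)=62.0083
t_4: node(4,0) S=47.9288 payoff=53.2512 vs cont=51.7430 → 53.2512 [stop]  node(4,1) S=80.2239 payoff=20.9561 vs cont=25.9376 → 25.9376 [wait]  node(4,2) S=134.2800 payoff=0.0000 vs cont=5.9919 → 5.9919 [wait]  node(4,3) S=224.7599 payoff=0.0000 vs cont=0.0000 → 0.0000 [wait]  node(4,4) S=376.2066 payoff=0.0000 vs cont=0.0000 → 0.0000 [wait]  ⇒ S*(4)=47.9288
t_3: node(3,0) S=62.0083 payoff=39.1717 vs cont=40.0287 → 40.0287 [wait]  node(3,1) S=103.7905 payoff=0.0000 vs cont=16.5386 → 16.5386 [wait]  node(3,2) S=173.7261 payoff=0.0000 vs cont=3.2040 → 3.2040 [wait]  node(3,3) S=290.7854 payoff=0.0000 vs cont=0.0000 → 0.0000 [wait]  ⇒ S*(3)=-
t_2: node(2,0) S=80.2239 payoff=20.9561 vs cont=28.7714 → 28.7714 [wait]  node(2,1) S=134.2800 payoff=0.0000 vs cont=10.2708 → 10.2708 [wait]  node(2,2) S=224.7599 payoff=0.0000 vs cont=1.7133 → 1.7133 [wait]  ⇒ S*(2)=-
t_1: node(1,0) S=103.7905 payoff=0.0000 vs cont=19.9599 → 19.9599 [wait]  node(1,1) S=173.7261 payoff=0.0000 vs cont=6.2552 → 6.2552 [wait]  ⇒ S*(1)=-
t_0: node(0,0) S=134.2800 payoff=0.0000 vs cont=13.4594 → 13.4594 [wait]  ⇒ S*(0)=-

price = 13.4594
boundary = - - - - 47.9288 62.0083
tree:
13.4594
19.9599 6.2552
28.7714 10.2708 1.7133
40.0287 16.5386 3.2040 0.0000
53.2512 25.9376 5.9919 0.0000 0.0000
64.1339 39.1717 11.2057 0.0000 0.0000 0.0000
72.5456 53.2512 20.9561 0.0000 0.0000 0.0000 0.0000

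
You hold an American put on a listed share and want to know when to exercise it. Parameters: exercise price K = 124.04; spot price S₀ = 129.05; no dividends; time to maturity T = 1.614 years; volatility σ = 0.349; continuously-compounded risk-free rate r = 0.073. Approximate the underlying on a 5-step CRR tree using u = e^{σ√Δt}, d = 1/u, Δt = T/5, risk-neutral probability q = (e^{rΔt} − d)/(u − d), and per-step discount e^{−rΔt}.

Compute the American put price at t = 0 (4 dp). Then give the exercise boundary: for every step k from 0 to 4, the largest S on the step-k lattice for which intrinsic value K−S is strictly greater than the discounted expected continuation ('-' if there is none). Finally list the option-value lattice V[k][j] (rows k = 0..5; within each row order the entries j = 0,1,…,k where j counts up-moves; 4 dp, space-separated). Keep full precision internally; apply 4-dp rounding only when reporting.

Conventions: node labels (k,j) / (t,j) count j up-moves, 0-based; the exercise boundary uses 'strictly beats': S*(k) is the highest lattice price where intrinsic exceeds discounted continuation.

price = 15.0528
boundary = - - 86.8018 71.1892 86.8018
tree:
15.0528
24.1245 7.0515
37.2382 12.6685 1.9913
52.8508 22.1490 4.1635 0.0000
65.6552 37.2382 8.7053 0.0000 0.0000
76.1566 52.8508 18.2016 0.0000 0.0000 0.0000

params: Δt=0.32280 u=1.21931 d=0.82014 q=0.51032 e^(-rΔt)=0.97671
t_5 payoffs: 76.1566 52.8508 18.2016 0.0000 0.0000 0.0000
t_4: node(4,0) S=58.3848 payoff=65.6552 vs cont=62.7664 → 65.6552 [stop]  node(4,1) S=86.8018 payoff=37.2382 vs cont=34.3494 → 37.2382 [stop]  node(4,2) S=129.0500 payoff=0.0000 vs cont=8.7053 → 8.7053 [wait]  node(4,3) S=191.8612 payoff=0.0000 vs cont=0.0000 → 0.0000 [wait]  node(4,4) S=285.2438 payoff=0.0000 vs cont=0.0000 → 0.0000 [wait]  ⇒ S*(4)=86.8018
t_3: node(3,0) S=71.1892 payoff=52.8508 vs cont=49.9620 → 52.8508 [stop]  node(3,1) S=105.8384 payoff=18.2016 vs cont=22.1490 → 22.1490 [wait]  node(3,2) S=157.3521 payoff=0.0000 vs cont=4.1635 → 4.1635 [wait]  node(3,3) S=233.9385 payoff=0.0000 vs cont=0.0000 → 0.0000 [wait]  ⇒ S*(3)=71.1892
t_2: node(2,0) S=86.8018 payoff=37.2382 vs cont=36.3170 → 37.2382 [stop]  node(2,1) S=129.0500 payoff=0.0000 vs cont=12.6685 → 12.6685 [wait]  node(2,2) S=191.8612 payoff=0.0000 vs cont=1.9913 → 1.9913 [wait]  ⇒ S*(2)=86.8018
t_1: node(1,0) S=105.8384 payoff=18.2016 vs cont=24.1245 → 24.1245 [wait]  node(1,1) S=157.3521 payoff=0.0000 vs cont=7.0515 → 7.0515 [wait]  ⇒ S*(1)=-
t_0: node(0,0) S=129.0500 payoff=0.0000 vs cont=15.0528 → 15.0528 [wait]  ⇒ S*(0)=-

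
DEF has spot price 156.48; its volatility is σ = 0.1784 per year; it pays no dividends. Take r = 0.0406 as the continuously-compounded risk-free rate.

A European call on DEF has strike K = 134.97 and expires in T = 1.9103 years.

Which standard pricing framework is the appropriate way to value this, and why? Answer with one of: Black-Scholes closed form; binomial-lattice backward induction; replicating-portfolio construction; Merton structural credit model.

framework: Black-Scholes closed form

Key observation: a European-exercise option on DEF struck at 134.97 — a GBM underlying with constant parameters — admits an analytic price: the data contain no early exercise, no discrete tree, no debt structure.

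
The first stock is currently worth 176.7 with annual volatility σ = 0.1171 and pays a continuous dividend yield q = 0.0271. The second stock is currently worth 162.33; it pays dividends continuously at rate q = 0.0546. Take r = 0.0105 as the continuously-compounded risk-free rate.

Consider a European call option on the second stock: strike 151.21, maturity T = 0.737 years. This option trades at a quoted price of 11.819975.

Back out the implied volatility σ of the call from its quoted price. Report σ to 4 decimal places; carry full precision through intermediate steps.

At σ = 0.1635 the Black–Scholes value reproduces the quote:
σ√T = 0.1635·√0.737 = 0.140363
d₁ = (ln(S/K) + (r−q+σ²/2)T) / (σ√T) = (ln(162.33/151.21) + (0.0105−0.0546+0.1635²/2)·0.737) / 0.140363 = (0.070962 − 0.022651) / 0.140363 = 0.344186
d₂ = d₁ − σ√T = 0.344186 − 0.140363 = 0.203823
e^{−rT} = 0.992291
e^{−qT} = 0.960559
N(d₁) = 0.634647,  N(d₂) = 0.580754
V = S·e^{−qT}·N(d₁) − K·e^{−rT}·N(d₂) = 98.958875 − 87.138900 = 11.819975 (the quoted price), and the Black–Scholes price is strictly increasing in σ, so σ is unique

sigma = 0.1635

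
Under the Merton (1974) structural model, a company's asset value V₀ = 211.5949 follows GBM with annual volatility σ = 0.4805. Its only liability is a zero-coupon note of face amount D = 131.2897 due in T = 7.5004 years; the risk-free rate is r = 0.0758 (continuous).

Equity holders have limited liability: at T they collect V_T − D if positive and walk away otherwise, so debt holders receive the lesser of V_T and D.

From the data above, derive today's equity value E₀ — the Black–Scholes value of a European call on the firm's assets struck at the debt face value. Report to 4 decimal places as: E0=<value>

Apply the equity-as-call identities (strike 131.2897, horizon 7.5004 years):
d₁ = [ln(V₀/D) + (r + σ²/2)T] / (σ√T)
   = [ln(211.5949/131.2897) + (0.0758 + 0.5·0.4805²)·7.5004] / (0.4805·√7.5004)
   = [0.477267 + 1.434377] / 1.315939 = 1.452685
d₂ = d₁ − σ√T = 1.452685 − 1.315939 = 0.136747
N(d₁) = 0.926844,  N(d₂) = 0.554385,  e^(−rT) = 0.566357
E₀ = V₀·N(d₁) − D·e^(−rT)·N(d₂)
   = 211.5949·0.926844 − 131.2897·0.566357·0.554385 = 154.893258

E0=154.8933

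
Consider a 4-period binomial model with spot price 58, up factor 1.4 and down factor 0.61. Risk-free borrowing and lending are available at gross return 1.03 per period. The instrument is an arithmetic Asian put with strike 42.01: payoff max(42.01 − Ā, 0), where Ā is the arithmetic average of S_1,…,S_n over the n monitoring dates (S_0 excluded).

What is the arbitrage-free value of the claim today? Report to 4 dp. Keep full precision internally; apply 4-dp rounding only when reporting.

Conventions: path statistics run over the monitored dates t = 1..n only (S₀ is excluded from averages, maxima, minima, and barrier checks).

price = 3.7780

Under the martingale measure an up-move has probability p* = 0.5316; value the claim as the probability-weighted average of per-path payoffs, discounted 4 periods at R = 1.03.
Enumerate all 2^4 = 16 price paths (U = up ×1.4, D = down ×0.61); each path with k up-moves has probability p*^k·(1−p*)^(4−k).
DDDD: Ā=19.5393, payoff=22.4707, prob=0.048117
UDDD: Ā=44.8443, payoff=0.0000, prob=0.054619
DUDD: Ā=33.3893, payoff=8.6207, prob=0.054619
UUDD: Ā=76.6313, payoff=0.0000, prob=0.062000
DDUD: Ā=26.4018, payoff=15.6082, prob=0.054619
UDUD: Ā=60.5943, payoff=0.0000, prob=0.062000
DUUD: Ā=49.1393, payoff=0.0000, prob=0.062000
UUUD: Ā=112.7787, payoff=0.0000, prob=0.070379
DDDU: Ā=22.1394, payoff=19.8706, prob=0.054619
UDDU: Ā=50.8117, payoff=0.0000, prob=0.062000
DUDU: Ā=39.3567, payoff=2.6533, prob=0.062000
UUDU: Ā=90.3269, payoff=0.0000, prob=0.070379
DDUU: Ā=32.3692, payoff=9.6408, prob=0.062000
UDUU: Ā=74.2899, payoff=0.0000, prob=0.070379
DUUU: Ā=62.8349, payoff=0.0000, prob=0.070379
UUUU: Ā=144.2112, payoff=0.0000, prob=0.079889
Price = Σ prob·payoff / R^4 = 4.252143 / 1.125509 = 3.7780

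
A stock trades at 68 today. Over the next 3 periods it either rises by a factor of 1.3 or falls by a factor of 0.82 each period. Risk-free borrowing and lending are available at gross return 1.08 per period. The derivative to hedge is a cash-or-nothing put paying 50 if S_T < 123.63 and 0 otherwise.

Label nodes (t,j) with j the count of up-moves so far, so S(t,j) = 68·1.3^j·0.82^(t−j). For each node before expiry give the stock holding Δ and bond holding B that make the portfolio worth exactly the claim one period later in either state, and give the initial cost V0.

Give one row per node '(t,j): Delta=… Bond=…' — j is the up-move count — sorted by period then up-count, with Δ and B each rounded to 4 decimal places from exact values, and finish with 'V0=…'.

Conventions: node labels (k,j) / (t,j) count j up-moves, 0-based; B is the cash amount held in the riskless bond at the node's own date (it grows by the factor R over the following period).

Under the risk-neutral measure, an up-move has probability p* = (R−d)/(u−d) = 0.5417 and values discount at R = 1.08.
Terminal payoffs: V(3,0)=50.0000, V(3,1)=50.0000, V(3,2)=50.0000, V(3,3)=0.0000
  t=2,j=0: stock 45.7232 → up 59.4402 (V=50.0000), down 37.4930 (V=50.0000). Price 46.2963; hedge Δ=0.0000, bond B=46.2963.
  t=2,j=1: stock 72.4880 → up 94.2344 (V=50.0000), down 59.4402 (V=50.0000). Price 46.2963; hedge Δ=0.0000, bond B=46.2963.
  t=2,j=2: stock 114.9200 → up 149.3960 (V=0.0000), down 94.2344 (V=50.0000). Price 21.2191; hedge Δ=-0.9064, bond B=125.3858.
  t=1,j=0: stock 55.7600 → up 72.4880 (V=46.2963), down 45.7232 (V=46.2963). Price 42.8669; hedge Δ=0.0000, bond B=42.8669.
  t=1,j=1: stock 88.4000 → up 114.9200 (V=21.2191), down 72.4880 (V=46.2963). Price 30.2897; hedge Δ=-0.5910, bond B=82.5337.
  t=0,j=0: stock 68.0000 → up 88.4000 (V=30.2897), down 55.7600 (V=42.8669). Price 33.3836; hedge Δ=-0.3853, bond B=59.5862.
Sanity check at the root: Δ(0,0)·S0 + B(0,0) reproduces V0 = 33.3836.

(0,0): Delta=-0.3853 Bond=59.5862
(1,0): Delta=0.0000 Bond=42.8669
(1,1): Delta=-0.5910 Bond=82.5337
(2,0): Delta=0.0000 Bond=46.2963
(2,1): Delta=0.0000 Bond=46.2963
(2,2): Delta=-0.9064 Bond=125.3858
V0=33.3836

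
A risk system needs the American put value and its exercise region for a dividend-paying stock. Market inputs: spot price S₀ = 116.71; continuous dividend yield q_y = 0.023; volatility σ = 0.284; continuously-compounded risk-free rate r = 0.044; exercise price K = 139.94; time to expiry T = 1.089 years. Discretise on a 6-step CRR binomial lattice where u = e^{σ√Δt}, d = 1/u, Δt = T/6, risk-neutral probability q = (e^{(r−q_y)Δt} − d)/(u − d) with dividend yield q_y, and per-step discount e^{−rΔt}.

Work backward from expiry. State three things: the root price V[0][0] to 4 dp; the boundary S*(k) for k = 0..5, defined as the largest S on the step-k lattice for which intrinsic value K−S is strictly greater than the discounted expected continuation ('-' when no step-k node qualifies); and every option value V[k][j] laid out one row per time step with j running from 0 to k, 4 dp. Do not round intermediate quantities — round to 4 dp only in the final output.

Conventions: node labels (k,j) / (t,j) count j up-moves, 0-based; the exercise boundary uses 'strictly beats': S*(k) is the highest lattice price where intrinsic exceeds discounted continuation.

price = 27.5479
boundary = - - 91.6254 103.4099 91.6254 103.4099
tree:
27.5479
37.1990 17.7765
48.3146 26.0352 9.3191
58.7562 36.5301 15.3447 3.0883
68.0078 48.3146 24.3548 6.0510 0.0000
76.2051 58.7562 36.5301 11.8560 0.0000 0.0000
83.4683 68.0078 48.3146 23.2300 0.0000 0.0000 0.0000

params: Δt=0.18150 u=1.12862 d=0.88604 q=0.48553 e^(-rΔt)=0.99205
t_6 payoffs: 83.4683 68.0078 48.3146 23.2300 0.0000 0.0000 0.0000
t_5: node(5,0) S=63.7349 payoff=76.2051 vs cont=75.3575 → 76.2051 [stop]  node(5,1) S=81.1838 payoff=58.7562 vs cont=57.9812 → 58.7562 [stop]  node(5,2) S=103.4099 payoff=36.5301 vs cont=35.8478 → 36.5301 [stop]  node(5,3) S=131.7208 payoff=8.2192 vs cont=11.8560 → 11.8560 [wait]  node(5,4) S=167.7825 payoff=0.0000 vs cont=0.0000 → 0.0000 [wait]  node(5,5) S=213.7169 payoff=0.0000 vs cont=0.0000 → 0.0000 [wait]  ⇒ S*(5)=103.4099
t_4: node(4,0) S=71.9322 payoff=68.0078 vs cont=67.1943 → 68.0078 [stop]  node(4,1) S=91.6254 payoff=48.3146 vs cont=47.5832 → 48.3146 [stop]  node(4,2) S=116.7100 payoff=23.2300 vs cont=24.3548 → 24.3548 [wait]  node(4,3) S=148.6621 payoff=0.0000 vs cont=6.0510 → 6.0510 [wait]  node(4,4) S=189.3619 payoff=0.0000 vs cont=0.0000 → 0.0000 [wait]  ⇒ S*(4)=91.6254
t_3: node(3,0) S=81.1838 payoff=58.7562 vs cont=57.9812 → 58.7562 [stop]  node(3,1) S=103.4099 payoff=36.5301 vs cont=36.3896 → 36.5301 [stop]  node(3,2) S=131.7208 payoff=8.2192 vs cont=15.3447 → 15.3447 [wait]  node(3,3) S=167.7825 payoff=0.0000 vs cont=3.0883 → 3.0883 [wait]  ⇒ S*(3)=103.4099
t_2: node(2,0) S=91.6254 payoff=48.3146 vs cont=47.5832 → 48.3146 [stop]  node(2,1) S=116.7100 payoff=23.2300 vs cont=26.0352 → 26.0352 [wait]  node(2,2) S=148.6621 payoff=0.0000 vs cont=9.3191 → 9.3191 [wait]  ⇒ S*(2)=91.6254
t_1: node(1,0) S=103.4099 payoff=36.5301 vs cont=37.1990 → 37.1990 [wait]  node(1,1) S=131.7208 payoff=8.2192 vs cont=17.7765 → 17.7765 [wait]  ⇒ S*(1)=-
t_0: node(0,0) S=116.7100 payoff=23.2300 vs cont=27.5479 → 27.5479 [wait]  ⇒ S*(0)=-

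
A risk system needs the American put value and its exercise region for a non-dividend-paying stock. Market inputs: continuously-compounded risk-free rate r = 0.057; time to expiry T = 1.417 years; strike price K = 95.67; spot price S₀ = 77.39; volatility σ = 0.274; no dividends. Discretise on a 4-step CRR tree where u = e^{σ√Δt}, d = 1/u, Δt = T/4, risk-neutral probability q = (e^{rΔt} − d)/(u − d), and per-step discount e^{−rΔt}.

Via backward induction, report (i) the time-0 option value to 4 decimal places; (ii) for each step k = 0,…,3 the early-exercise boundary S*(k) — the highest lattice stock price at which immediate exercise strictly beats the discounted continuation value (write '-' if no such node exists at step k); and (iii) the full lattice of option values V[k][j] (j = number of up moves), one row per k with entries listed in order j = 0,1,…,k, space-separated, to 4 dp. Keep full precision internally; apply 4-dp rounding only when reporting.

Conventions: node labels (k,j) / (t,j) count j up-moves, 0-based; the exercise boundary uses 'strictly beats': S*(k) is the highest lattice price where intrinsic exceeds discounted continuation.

Δt=0.35425, u=1.17713, d=0.84952, q=0.52158, disc=e^(-rΔt)=0.98001
k=4 terminal: V=max(K-S,0) → 55.3628 39.8186 18.2800 0.0000 0.0000
k=3: j=0 S=47.4469 intr=48.2231 cont=46.3106 V=48.2231[EX]; j=1 S=65.7445 intr=29.9255 cont=28.0131 V=29.9255[EX]; j=2 S=91.0983 intr=4.5717 cont=8.5707 V=8.5707[hold]; j=3 S=126.2297 intr=0.0000 cont=0.0000 V=0.0000[hold]  S*(3)=65.7445
k=2: j=0 S=55.8514 intr=39.8186 cont=37.9062 V=39.8186[EX]; j=1 S=77.3900 intr=18.2800 cont=18.4117 V=18.4117[hold]; j=2 S=107.2348 intr=0.0000 cont=4.0184 V=4.0184[hold]  S*(2)=55.8514
k=1: j=0 S=65.7445 intr=29.9255 cont=28.0804 V=29.9255[EX]; j=1 S=91.0983 intr=4.5717 cont=10.6865 V=10.6865[hold]  S*(1)=65.7445
k=0: j=0 S=77.3900 intr=18.2800 cont=19.4932 V=19.4932[hold]  S*(0)=-

price = 19.4932
boundary = - 65.7445 55.8514 65.7445
tree:
19.4932
29.9255 10.6865
39.8186 18.4117 4.0184
48.2231 29.9255 8.5707 0.0000
55.3628 39.8186 18.2800 0.0000 0.0000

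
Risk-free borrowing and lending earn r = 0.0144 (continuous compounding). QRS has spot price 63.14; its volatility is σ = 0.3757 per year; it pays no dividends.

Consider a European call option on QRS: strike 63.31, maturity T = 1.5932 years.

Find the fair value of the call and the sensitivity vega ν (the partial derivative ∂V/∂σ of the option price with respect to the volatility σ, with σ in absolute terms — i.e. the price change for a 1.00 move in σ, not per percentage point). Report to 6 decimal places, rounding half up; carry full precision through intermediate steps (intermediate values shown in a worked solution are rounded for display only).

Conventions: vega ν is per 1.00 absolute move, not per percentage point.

σ√T = 0.3757·√1.5932 = 0.474216
d₁ = (ln(S/K) + (r+σ²/2)T) / (σ√T) = (ln(63.14/63.31) + (0.0144+0.3757²/2)·1.5932) / 0.474216 = (-0.002689 + 0.135383) / 0.474216 = 0.279817
d₂ = d₁ − σ√T = 0.279817 − 0.474216 = -0.194399
e^{−rT} = 0.977319
N(d₁) = 0.610191,  N(d₂) = 0.422932
Call price V = S·N(d₁) − K·e^{−rT}·N(d₂) = 38.527463 − 26.168505 = 12.358958
φ(d₁) = (1/√(2π))·e^{−d₁²/2} = 0.383626
ν = S·φ(d₁)·√T = 30.573678

price = 12.358958
ν = 30.573678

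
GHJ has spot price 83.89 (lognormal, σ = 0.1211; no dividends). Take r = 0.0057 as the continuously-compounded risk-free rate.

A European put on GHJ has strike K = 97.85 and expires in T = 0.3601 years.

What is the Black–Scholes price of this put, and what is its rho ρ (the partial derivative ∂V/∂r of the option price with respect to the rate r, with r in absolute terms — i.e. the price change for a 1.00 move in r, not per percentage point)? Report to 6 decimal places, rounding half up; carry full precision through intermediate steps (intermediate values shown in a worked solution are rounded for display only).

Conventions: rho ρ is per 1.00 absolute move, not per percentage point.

σ√T = 0.1211·√0.3601 = 0.072670
d₁ = (ln(S/K) + (r+σ²/2)T) / (σ√T) = (ln(83.89/97.85) + (0.0057+0.1211²/2)·0.3601) / 0.072670 = (-0.153929 + 0.004693) / 0.072670 = -2.053613
d₂ = d₁ − σ√T = -2.053613 − 0.072670 = -2.126283
e^{−rT} = 0.997950
N(−d₁) = 0.979993,  N(−d₂) = 0.983260
Put price V = K·e^{−rT}·N(−d₂) − S·N(−d₁) = 96.014726 − 82.211647 = 13.803079
ρ = −K·T·e^{−rT}·N(−d₂) = -34.574903

price = 13.803079
ρ = -34.574903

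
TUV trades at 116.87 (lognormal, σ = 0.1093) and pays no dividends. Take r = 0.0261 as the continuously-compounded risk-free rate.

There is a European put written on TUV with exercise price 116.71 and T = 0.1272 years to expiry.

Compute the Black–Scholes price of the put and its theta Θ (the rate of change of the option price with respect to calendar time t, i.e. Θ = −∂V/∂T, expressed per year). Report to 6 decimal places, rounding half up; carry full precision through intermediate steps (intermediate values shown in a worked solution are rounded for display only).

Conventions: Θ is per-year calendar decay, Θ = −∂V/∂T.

σ√T = 0.1093·√0.1272 = 0.038982
d₁ = (ln(S/K) + (r+σ²/2)T) / (σ√T) = (ln(116.87/116.71) + (0.0261+0.1093²/2)·0.1272) / 0.038982 = (0.001370 + 0.004080) / 0.038982 = 0.139800
d₂ = d₁ − σ√T = 0.139800 − 0.038982 = 0.100819
e^{−rT} = 0.996686
N(−d₁) = 0.444409,  N(−d₂) = 0.459847
Put price V = K·e^{−rT}·N(−d₂) − S·N(−d₁) = 53.490894 − 51.938058 = 1.552835
φ(d₁) = (1/√(2π))·e^{−d₁²/2} = 0.395063
Θ = −S·φ(d₁)·σ/(2√T) + r·K·e^{−rT}·N(−d₂) = −7.074826 + 1.396112 = -5.678714

price = 1.552835
Θ = -5.678714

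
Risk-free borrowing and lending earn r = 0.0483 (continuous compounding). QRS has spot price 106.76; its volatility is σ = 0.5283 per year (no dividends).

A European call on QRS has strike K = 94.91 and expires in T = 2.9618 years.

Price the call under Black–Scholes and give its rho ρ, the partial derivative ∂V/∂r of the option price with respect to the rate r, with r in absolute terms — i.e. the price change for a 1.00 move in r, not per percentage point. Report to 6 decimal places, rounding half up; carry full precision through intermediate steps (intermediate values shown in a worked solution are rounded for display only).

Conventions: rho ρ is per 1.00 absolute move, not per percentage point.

price = 46.639168
ρ = 105.579140

σ√T = 0.5283·√2.9618 = 0.909198
d₁ = (ln(S/K) + (r+σ²/2)T) / (σ√T) = (ln(106.76/94.91) + (0.0483+0.5283²/2)·2.9618) / 0.909198 = (0.117654 + 0.556375) / 0.909198 = 0.741345
d₂ = d₁ − σ√T = 0.741345 − 0.909198 = -0.167853
e^{−rT} = 0.866706
N(d₁) = 0.770758,  N(d₂) = 0.433350
Call price V = S·N(d₁) − K·e^{−rT}·N(d₂) = 82.286120 − 35.646951 = 46.639168
ρ = K·T·e^{−rT}·N(d₂) = 105.579140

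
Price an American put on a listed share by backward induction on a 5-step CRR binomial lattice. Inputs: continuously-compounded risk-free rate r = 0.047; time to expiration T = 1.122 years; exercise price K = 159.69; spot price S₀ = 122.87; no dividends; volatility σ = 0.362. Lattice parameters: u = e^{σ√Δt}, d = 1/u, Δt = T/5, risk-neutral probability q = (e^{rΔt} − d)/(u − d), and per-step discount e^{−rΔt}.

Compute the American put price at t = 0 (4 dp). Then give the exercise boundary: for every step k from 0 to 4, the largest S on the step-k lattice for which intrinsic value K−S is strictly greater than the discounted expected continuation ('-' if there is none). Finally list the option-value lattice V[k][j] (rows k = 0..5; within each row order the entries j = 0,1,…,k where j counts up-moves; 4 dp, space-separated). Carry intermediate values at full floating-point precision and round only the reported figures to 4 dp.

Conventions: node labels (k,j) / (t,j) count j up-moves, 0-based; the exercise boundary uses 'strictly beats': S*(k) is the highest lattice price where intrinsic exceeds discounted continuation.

price = 41.0340
boundary = - 103.5075 87.1963 103.5075 122.8700
tree:
41.0340
56.1825 26.0319
72.4937 39.1059 12.8804
86.2345 56.1825 22.0389 3.5512
97.8100 72.4937 36.8200 7.0095 0.0000
107.5614 86.2345 56.1825 13.8355 0.0000 0.0000

Δt=0.22440, u=1.18706, d=0.84241, q=0.48800, disc=e^(-rΔt)=0.98951
k=5 terminal: V=max(K-S,0) → 107.5614 86.2345 56.1825 13.8355 0.0000 0.0000
k=4: j=0 S=61.8800 intr=97.8100 cont=96.1347 V=97.8100[EX]; j=1 S=87.1963 intr=72.4937 cont=70.8183 V=72.4937[EX]; j=2 S=122.8700 intr=36.8200 cont=35.1446 V=36.8200[EX]; j=3 S=173.1385 intr=0.0000 cont=7.0095 V=7.0095[hold]; j=4 S=243.9729 intr=0.0000 cont=0.0000 V=0.0000[hold]  S*(4)=122.8700
k=3: j=0 S=73.4555 intr=86.2345 cont=84.5592 V=86.2345[EX]; j=1 S=103.5075 intr=56.1825 cont=54.5071 V=56.1825[EX]; j=2 S=145.8545 intr=13.8355 cont=22.0389 V=22.0389[hold]; j=3 S=205.5264 intr=0.0000 cont=3.5512 V=3.5512[hold]  S*(3)=103.5075
k=2: j=0 S=87.1963 intr=72.4937 cont=70.8183 V=72.4937[EX]; j=1 S=122.8700 intr=36.8200 cont=39.1059 V=39.1059[hold]; j=2 S=173.1385 intr=0.0000 cont=12.8804 V=12.8804[hold]  S*(2)=87.1963
k=1: j=0 S=103.5075 intr=56.1825 cont=55.6109 V=56.1825[EX]; j=1 S=145.8545 intr=13.8355 cont=26.0319 V=26.0319[hold]  S*(1)=103.5075
k=0: j=0 S=122.8700 intr=36.8200 cont=41.0340 V=41.0340[hold]  S*(0)=-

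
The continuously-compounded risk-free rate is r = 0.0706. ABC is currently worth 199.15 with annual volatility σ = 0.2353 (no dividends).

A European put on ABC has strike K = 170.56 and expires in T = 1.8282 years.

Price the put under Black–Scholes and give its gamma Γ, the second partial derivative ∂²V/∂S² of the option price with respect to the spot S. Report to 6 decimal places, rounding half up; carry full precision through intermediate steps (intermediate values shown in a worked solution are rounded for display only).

price = 5.551067
Γ = 0.003621

σ√T = 0.2353·√1.8282 = 0.318151
d₁ = (ln(S/K) + (r+σ²/2)T) / (σ√T) = (ln(199.15/170.56) + (0.0706+0.2353²/2)·1.8282) / 0.318151 = (0.154971 + 0.179681) / 0.318151 = 1.051865
d₂ = d₁ − σ√T = 1.051865 − 0.318151 = 0.733714
e^{−rT} = 0.878912
N(−d₁) = 0.146431,  N(−d₂) = 0.231562
Put price V = K·e^{−rT}·N(−d₂) − S·N(−d₁) = 34.712756 − 29.161690 = 5.551067
φ(d₁) = (1/√(2π))·e^{−d₁²/2} = 0.229432
Γ = φ(d₁) / (S·σ·√T) = 0.003621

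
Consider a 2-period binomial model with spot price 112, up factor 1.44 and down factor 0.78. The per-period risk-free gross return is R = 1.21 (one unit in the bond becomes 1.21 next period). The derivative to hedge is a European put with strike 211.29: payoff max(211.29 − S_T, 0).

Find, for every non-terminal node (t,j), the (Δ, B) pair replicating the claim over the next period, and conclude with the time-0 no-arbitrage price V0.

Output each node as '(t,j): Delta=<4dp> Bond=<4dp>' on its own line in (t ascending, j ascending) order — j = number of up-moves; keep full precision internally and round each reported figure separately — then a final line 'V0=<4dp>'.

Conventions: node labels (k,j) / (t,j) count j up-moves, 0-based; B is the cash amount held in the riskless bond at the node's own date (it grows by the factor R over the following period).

Since d<R<u, set p* = (R−d)/(u−d) = 0.6515; price each node as the discounted p*-expectation of its children.
Payoffs at expiry: V(2,0)=143.1492, V(2,1)=85.4916, V(2,2)=0.0000
(1,0): S=87.3600. Δ = (V_up−V_dn)/(S_up−S_dn) = (85.4916−143.1492)/(125.7984−68.1408) = -1.0000. V = [p*·85.4916 + (1−p*)·143.1492]/1.21 = 87.2598. B = V − Δ·S = 174.6198.
(1,1): S=161.2800. Δ = (V_up−V_dn)/(S_up−S_dn) = (0.0000−85.4916)/(232.2432−125.7984) = -0.8032. V = [p*·0.0000 + (1−p*)·85.4916]/1.21 = 24.6219. B = V − Δ·S = 154.1547.
(0,0): S=112.0000. Δ = (V_up−V_dn)/(S_up−S_dn) = (24.6219−87.2598)/(161.2800−87.3600) = -0.8474. V = [p*·24.6219 + (1−p*)·87.2598]/1.21 = 38.3887. B = V − Δ·S = 133.2946.
Sanity check at the root: Δ(0,0)·S0 + B(0,0) reproduces V0 = 38.3887.

(0,0): Delta=-0.8474 Bond=133.2946
(1,0): Delta=-1.0000 Bond=174.6198
(1,1): Delta=-0.8032 Bond=154.1547
V0=38.3887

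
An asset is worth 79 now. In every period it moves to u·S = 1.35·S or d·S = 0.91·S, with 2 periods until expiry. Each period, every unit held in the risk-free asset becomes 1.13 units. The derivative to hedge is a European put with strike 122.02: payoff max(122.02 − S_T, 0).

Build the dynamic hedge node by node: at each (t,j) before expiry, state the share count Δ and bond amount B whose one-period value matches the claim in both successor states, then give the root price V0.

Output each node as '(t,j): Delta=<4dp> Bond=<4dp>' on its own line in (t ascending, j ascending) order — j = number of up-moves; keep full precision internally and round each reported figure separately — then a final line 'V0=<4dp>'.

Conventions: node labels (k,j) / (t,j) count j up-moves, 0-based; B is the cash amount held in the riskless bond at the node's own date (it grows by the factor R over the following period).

The replicating-portfolio and risk-neutral prices coincide; use p* = (1.13−0.91)/(1.35−0.91) = 0.5000 for the latter.
Terminal payoffs: V(2,0)=56.6001, V(2,1)=24.9685, V(2,2)=0.0000
Node (1,0) S=71.8900: V=(p*·24.9685+(1−p*)·56.6001)/1.13=36.0923; Δ=(24.9685−56.6001)/(97.0515−65.4199)=-1.0000; B=V−Δ·S=107.9823
Node (1,1) S=106.6500: V=(p*·0.0000+(1−p*)·24.9685)/1.13=11.0480; Δ=(0.0000−24.9685)/(143.9775−97.0515)=-0.5321; B=V−Δ·S=67.7946
Node (0,0) S=79.0000: V=(p*·11.0480+(1−p*)·36.0923)/1.13=20.8585; Δ=(11.0480−36.0923)/(106.6500−71.8900)=-0.7205; B=V−Δ·S=77.7774
As a check, the time-0 holding Δ(0,0)·S0 + B(0,0) comes to 20.8585 — exactly V0.

(0,0): Delta=-0.7205 Bond=77.7774
(1,0): Delta=-1.0000 Bond=107.9823
(1,1): Delta=-0.5321 Bond=67.7946
V0=20.8585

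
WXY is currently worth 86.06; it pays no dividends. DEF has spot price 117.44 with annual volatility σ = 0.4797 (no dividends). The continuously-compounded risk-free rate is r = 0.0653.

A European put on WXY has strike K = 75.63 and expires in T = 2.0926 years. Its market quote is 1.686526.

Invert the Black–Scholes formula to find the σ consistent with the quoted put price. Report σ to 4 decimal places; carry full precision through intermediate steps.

sigma = 0.1848

At σ = 0.1848 the Black–Scholes value reproduces the quote:
σ√T = 0.1848·√2.0926 = 0.267328
d₁ = (ln(S/K) + (r+σ²/2)T) / (σ√T) = (ln(86.06/75.63) + (0.0653+0.1848²/2)·2.0926) / 0.267328 = (0.129192 + 0.172379) / 0.267328 = 1.128091
d₂ = d₁ − σ√T = 1.128091 − 0.267328 = 0.860762
e^{−rT} = 0.872278
N(−d₁) = 0.129641,  N(−d₂) = 0.194684
V = K·e^{−rT}·N(−d₂) − S·N(−d₁) = 12.843411 − 11.156885 = 1.686526 (the observed quote) — the price is monotone increasing in volatility, hence this σ is the only solution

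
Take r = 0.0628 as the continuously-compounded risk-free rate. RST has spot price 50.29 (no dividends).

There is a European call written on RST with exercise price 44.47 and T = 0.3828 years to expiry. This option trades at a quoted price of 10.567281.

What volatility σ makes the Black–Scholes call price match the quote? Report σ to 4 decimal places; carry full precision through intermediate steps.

At σ = 0.5716 the Black–Scholes value reproduces the quote:
σ√T = 0.5716·√0.3828 = 0.353654
d₁ = (ln(S/K) + (r+σ²/2)T) / (σ√T) = (ln(50.29/44.47) + (0.0628+0.5716²/2)·0.3828) / 0.353654 = (0.122991 + 0.086575) / 0.353654 = 0.592576
d₂ = d₁ − σ√T = 0.592576 − 0.353654 = 0.238923
e^{−rT} = 0.976247
N(d₁) = 0.723268,  N(d₂) = 0.594417
V = S·N(d₁) − K·e^{−rT}·N(d₂) = 36.373127 − 25.805846 = 10.567281 (equal to the quote); since ∂V/∂σ > 0 for all σ, the implied volatility is unique

sigma = 0.5716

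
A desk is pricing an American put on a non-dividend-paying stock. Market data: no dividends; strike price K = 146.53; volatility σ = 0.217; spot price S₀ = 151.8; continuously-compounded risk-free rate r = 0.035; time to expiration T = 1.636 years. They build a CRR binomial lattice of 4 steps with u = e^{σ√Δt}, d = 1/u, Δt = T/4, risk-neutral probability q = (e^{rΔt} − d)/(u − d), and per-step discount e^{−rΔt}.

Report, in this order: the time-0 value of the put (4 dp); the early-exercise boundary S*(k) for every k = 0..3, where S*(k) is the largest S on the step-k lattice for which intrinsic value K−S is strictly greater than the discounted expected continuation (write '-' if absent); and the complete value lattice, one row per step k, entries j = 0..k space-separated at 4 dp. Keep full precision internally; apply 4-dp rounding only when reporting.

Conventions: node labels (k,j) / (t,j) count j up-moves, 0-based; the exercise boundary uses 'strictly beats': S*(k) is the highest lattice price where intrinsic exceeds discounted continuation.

price = 10.6079
boundary = - - 115.0087 100.1060
tree:
10.6079
18.6449 3.3995
31.5213 7.1419 0.0000
46.4240 15.0040 0.0000 0.0000
59.3957 31.5213 0.0000 0.0000 0.0000

Δt=0.40900, u=1.14887, d=0.87042, q=0.51714, disc=e^(-rΔt)=0.98579
k=4 terminal: V=max(K-S,0) → 59.3957 31.5213 0.0000 0.0000 0.0000
k=3: j=0 S=100.1060 intr=46.4240 cont=44.3414 V=46.4240[EX]; j=1 S=132.1299 intr=14.4001 cont=15.0040 V=15.0040[hold]; j=2 S=174.3984 intr=0.0000 cont=0.0000 V=0.0000[hold]; j=3 S=230.1885 intr=0.0000 cont=0.0000 V=0.0000[hold]  S*(3)=100.1060
k=2: j=0 S=115.0087 intr=31.5213 cont=29.7466 V=31.5213[EX]; j=1 S=151.8000 intr=0.0000 cont=7.1419 V=7.1419[hold]; j=2 S=200.3609 intr=0.0000 cont=0.0000 V=0.0000[hold]  S*(2)=115.0087
k=1: j=0 S=132.1299 intr=14.4001 cont=18.6449 V=18.6449[hold]; j=1 S=174.3984 intr=0.0000 cont=3.3995 V=3.3995[hold]  S*(1)=-
k=0: j=0 S=151.8000 intr=0.0000 cont=10.6079 V=10.6079[hold]  S*(0)=-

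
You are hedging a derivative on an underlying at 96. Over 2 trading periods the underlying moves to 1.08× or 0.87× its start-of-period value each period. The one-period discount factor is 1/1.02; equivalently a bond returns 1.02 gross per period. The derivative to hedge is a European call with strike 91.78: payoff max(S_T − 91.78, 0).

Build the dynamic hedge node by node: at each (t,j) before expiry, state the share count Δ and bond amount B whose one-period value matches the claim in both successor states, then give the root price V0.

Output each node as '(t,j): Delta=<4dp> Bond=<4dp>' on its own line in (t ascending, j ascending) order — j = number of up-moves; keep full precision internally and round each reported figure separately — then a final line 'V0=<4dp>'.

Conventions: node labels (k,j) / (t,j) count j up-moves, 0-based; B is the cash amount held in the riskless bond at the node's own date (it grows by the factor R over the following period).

(0,0): Delta=0.7015 Bond=-57.4384
(1,0): Delta=0.0000 Bond=0.0000
(1,1): Delta=0.9275 Bond=-82.0221
V0=9.9032

No-arbitrage ⇒ martingale measure with p* = (R−d)/(u−d) = 0.7143.
Terminal payoffs: V(2,0)=0.0000, V(2,1)=0.0000, V(2,2)=20.1944
(1,0): S=83.5200. Δ = (V_up−V_dn)/(S_up−S_dn) = (0.0000−0.0000)/(90.2016−72.6624) = 0.0000. V = [p*·0.0000 + (1−p*)·0.0000]/1.02 = 0.0000. B = V − Δ·S = 0.0000.
(1,1): S=103.6800. Δ = (V_up−V_dn)/(S_up−S_dn) = (20.1944−0.0000)/(111.9744−90.2016) = 0.9275. V = [p*·20.1944 + (1−p*)·0.0000]/1.02 = 14.1417. B = V − Δ·S = -82.0221.
(0,0): S=96.0000. Δ = (V_up−V_dn)/(S_up−S_dn) = (14.1417−0.0000)/(103.6800−83.5200) = 0.7015. V = [p*·14.1417 + (1−p*)·0.0000]/1.02 = 9.9032. B = V − Δ·S = -57.4384.
As a check, the time-0 holding Δ(0,0)·S0 + B(0,0) comes to 9.9032 — exactly V0.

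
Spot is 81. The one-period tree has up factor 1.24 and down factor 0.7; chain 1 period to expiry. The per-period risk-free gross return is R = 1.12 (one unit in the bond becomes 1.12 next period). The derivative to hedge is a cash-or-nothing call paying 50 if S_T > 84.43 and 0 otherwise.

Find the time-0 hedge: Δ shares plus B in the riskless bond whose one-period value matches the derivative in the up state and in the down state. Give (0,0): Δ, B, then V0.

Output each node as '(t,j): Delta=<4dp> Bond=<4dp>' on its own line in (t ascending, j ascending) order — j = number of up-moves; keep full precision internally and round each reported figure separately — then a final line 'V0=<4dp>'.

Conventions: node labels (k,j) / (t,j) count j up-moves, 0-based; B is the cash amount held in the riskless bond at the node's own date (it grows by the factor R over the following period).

(0,0): Delta=1.1431 Bond=-57.8704
V0=34.7222

No-arbitrage ⇒ martingale measure with p* = (R−d)/(u−d) = 0.7778.
At maturity the claim pays: V(1,0)=0.0000, V(1,1)=50.0000
(0,0): S=81.0000. Δ = (V_up−V_dn)/(S_up−S_dn) = (50.0000−0.0000)/(100.4400−56.7000) = 1.1431. V = [p*·50.0000 + (1−p*)·0.0000]/1.12 = 34.7222. B = V − Δ·S = -57.8704.
Check: Δ(0,0)·S0 + B(0,0) = 34.7222 = V0.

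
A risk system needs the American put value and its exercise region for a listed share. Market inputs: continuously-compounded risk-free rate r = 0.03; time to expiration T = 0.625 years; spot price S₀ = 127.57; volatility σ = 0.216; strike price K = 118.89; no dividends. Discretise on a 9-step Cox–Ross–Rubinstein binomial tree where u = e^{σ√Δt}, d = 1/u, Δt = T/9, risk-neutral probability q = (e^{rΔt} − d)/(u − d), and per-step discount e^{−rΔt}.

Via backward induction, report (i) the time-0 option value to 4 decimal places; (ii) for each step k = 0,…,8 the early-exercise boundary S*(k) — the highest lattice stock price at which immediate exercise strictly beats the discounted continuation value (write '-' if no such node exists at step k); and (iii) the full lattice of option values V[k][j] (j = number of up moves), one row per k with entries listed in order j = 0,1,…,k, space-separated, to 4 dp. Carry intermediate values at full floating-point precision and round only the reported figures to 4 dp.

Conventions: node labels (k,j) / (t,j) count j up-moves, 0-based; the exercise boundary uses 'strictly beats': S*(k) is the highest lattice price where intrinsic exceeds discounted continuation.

price = 3.9968
boundary = - - - - - 95.9724 101.5937 95.9724 101.5937
tree:
3.9968
6.0474 1.9960
8.9024 3.2636 0.7571
12.6912 5.2118 1.3605 0.1667
17.4267 8.0850 2.4068 0.3368 0.0000
22.9176 12.0968 4.1716 0.6805 0.0000 0.0000
28.2279 17.2963 7.0316 1.3751 0.0000 0.0000 0.0000
33.2444 22.9176 11.3842 2.7787 0.0000 0.0000 0.0000 0.0000
37.9833 28.2279 17.2963 5.6148 0.0000 0.0000 0.0000 0.0000 0.0000
42.4599 33.2444 22.9176 11.3458 0.0000 0.0000 0.0000 0.0000 0.0000 0.0000

Δt=0.06944, u=1.05857, d=0.94467, q=0.50408, disc=e^(-rΔt)=0.99792
k=9 terminal: V=max(K-S,0) → 42.4599 33.2444 22.9176 11.3458 0.0000 0.0000 0.0000 0.0000 0.0000 0.0000
k=8: j=0 S=80.9067 intr=37.9833 cont=37.7358 V=37.9833[EX]; j=1 S=90.6621 intr=28.2279 cont=27.9805 V=28.2279[EX]; j=2 S=101.5937 intr=17.2963 cont=17.0489 V=17.2963[EX]; j=3 S=113.8433 intr=5.0467 cont=5.6148 V=5.6148[hold]; j=4 S=127.5700 intr=0.0000 cont=0.0000 V=0.0000[hold]; j=5 S=142.9518 intr=0.0000 cont=0.0000 V=0.0000[hold]; j=6 S=160.1882 intr=0.0000 cont=0.0000 V=0.0000[hold]; j=7 S=179.5029 intr=0.0000 cont=0.0000 V=0.0000[hold]; j=8 S=201.1464 intr=0.0000 cont=0.0000 V=0.0000[hold]  S*(8)=101.5937
k=7: j=0 S=85.6456 intr=33.2444 cont=32.9969 V=33.2444[EX]; j=1 S=95.9724 intr=22.9176 cont=22.6702 V=22.9176[EX]; j=2 S=107.5442 intr=11.3458 cont=11.3842 V=11.3842[hold]; j=3 S=120.5114 intr=0.0000 cont=2.7787 V=2.7787[hold]; j=4 S=135.0421 intr=0.0000 cont=0.0000 V=0.0000[hold]; j=5 S=151.3248 intr=0.0000 cont=0.0000 V=0.0000[hold]; j=6 S=169.5707 intr=0.0000 cont=0.0000 V=0.0000[hold]; j=7 S=190.0167 intr=0.0000 cont=0.0000 V=0.0000[hold]  S*(7)=95.9724
k=6: j=0 S=90.6621 intr=28.2279 cont=27.9805 V=28.2279[EX]; j=1 S=101.5937 intr=17.2963 cont=17.0682 V=17.2963[EX]; j=2 S=113.8433 intr=5.0467 cont=7.0316 V=7.0316[hold]; j=3 S=127.5700 intr=0.0000 cont=1.3751 V=1.3751[hold]; j=4 S=142.9518 intr=0.0000 cont=0.0000 V=0.0000[hold]; j=5 S=160.1882 intr=0.0000 cont=0.0000 V=0.0000[hold]; j=6 S=179.5029 intr=0.0000 cont=0.0000 V=0.0000[hold]  S*(6)=101.5937
k=5: j=0 S=95.9724 intr=22.9176 cont=22.6702 V=22.9176[EX]; j=1 S=107.5442 intr=11.3458 cont=12.0968 V=12.0968[hold]; j=2 S=120.5114 intr=0.0000 cont=4.1716 V=4.1716[hold]; j=3 S=135.0421 intr=0.0000 cont=0.6805 V=0.6805[hold]; j=4 S=151.3248 intr=0.0000 cont=0.0000 V=0.0000[hold]; j=5 S=169.5707 intr=0.0000 cont=0.0000 V=0.0000[hold]  S*(5)=95.9724
k=4: j=0 S=101.5937 intr=17.2963 cont=17.4267 V=17.4267[hold]; j=1 S=113.8433 intr=5.0467 cont=8.0850 V=8.0850[hold]; j=2 S=127.5700 intr=0.0000 cont=2.4068 V=2.4068[hold]; j=3 S=142.9518 intr=0.0000 cont=0.3368 V=0.3368[hold]; j=4 S=160.1882 intr=0.0000 cont=0.0000 V=0.0000[hold]  S*(4)=-
k=3: j=0 S=107.5442 intr=11.3458 cont=12.6912 V=12.6912[hold]; j=1 S=120.5114 intr=0.0000 cont=5.2118 V=5.2118[hold]; j=2 S=135.0421 intr=0.0000 cont=1.3605 V=1.3605[hold]; j=3 S=151.3248 intr=0.0000 cont=0.1667 V=0.1667[hold]  S*(3)=-
k=2: j=0 S=113.8433 intr=5.0467 cont=8.9024 V=8.9024[hold]; j=1 S=127.5700 intr=0.0000 cont=3.2636 V=3.2636[hold]; j=2 S=142.9518 intr=0.0000 cont=0.7571 V=0.7571[hold]  S*(2)=-
k=1: j=0 S=120.5114 intr=0.0000 cont=6.0474 V=6.0474[hold]; j=1 S=135.0421 intr=0.0000 cont=1.9960 V=1.9960[hold]  S*(1)=-
k=0: j=0 S=127.5700 intr=0.0000 cont=3.9968 V=3.9968[hold]  S*(0)=-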